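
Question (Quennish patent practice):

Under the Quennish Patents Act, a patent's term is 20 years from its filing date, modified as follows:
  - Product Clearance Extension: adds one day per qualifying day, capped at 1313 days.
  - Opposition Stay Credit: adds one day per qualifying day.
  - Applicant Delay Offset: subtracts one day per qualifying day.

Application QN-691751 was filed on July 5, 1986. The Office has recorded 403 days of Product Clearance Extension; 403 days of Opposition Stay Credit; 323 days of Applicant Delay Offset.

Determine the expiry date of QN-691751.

Base term: filing date + 20 years → 5 July 2006.
Product Clearance Extension: 403 days (within the 1313-day cap) → +403 days → 12 August 2007.
Opposition Stay Credit: +403 days → 18 September 2008.
Applicant Delay Offset: −323 days → 31 October 2007.

October 31, 2007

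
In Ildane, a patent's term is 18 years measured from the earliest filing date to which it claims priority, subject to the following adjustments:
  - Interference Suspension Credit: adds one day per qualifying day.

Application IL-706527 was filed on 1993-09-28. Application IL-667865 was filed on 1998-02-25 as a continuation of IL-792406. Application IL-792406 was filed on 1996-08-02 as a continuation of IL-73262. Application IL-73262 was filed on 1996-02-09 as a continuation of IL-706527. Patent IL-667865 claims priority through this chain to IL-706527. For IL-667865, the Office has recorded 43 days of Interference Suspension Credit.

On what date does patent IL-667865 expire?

Earliest priority filing: 28 September 1993.
Base term: 28 September 1993 + 18 years → 28 September 2011.
Interference Suspension Credit: +43 days → 10 November 2011.

November 10, 2011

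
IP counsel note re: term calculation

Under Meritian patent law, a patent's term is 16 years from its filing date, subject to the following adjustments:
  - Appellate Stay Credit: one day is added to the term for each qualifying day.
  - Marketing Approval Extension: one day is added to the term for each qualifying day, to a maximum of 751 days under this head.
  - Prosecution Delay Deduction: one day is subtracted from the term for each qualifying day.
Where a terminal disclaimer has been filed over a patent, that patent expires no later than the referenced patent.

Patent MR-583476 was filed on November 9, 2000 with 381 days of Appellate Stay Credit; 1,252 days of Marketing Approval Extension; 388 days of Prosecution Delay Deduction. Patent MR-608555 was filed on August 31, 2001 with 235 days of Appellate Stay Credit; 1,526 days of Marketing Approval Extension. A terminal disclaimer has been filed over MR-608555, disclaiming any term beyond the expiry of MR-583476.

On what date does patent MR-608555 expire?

Natural term of MR-608555:
  Base: filing + 16 years → 31 August 2017.
  Appellate Stay Credit: +235 days → 23 April 2018.
  Marketing Approval Extension: 1526 days claimed exceeds the 751-day cap, so +751 days → 13 May 2020.
Expiry of referenced patent MR-583476:
  Base: filing + 16 years → 9 November 2016.
  Appellate Stay Credit: +381 days → 25 November 2017.
  Marketing Approval Extension: 1252 days claimed exceeds the 751-day cap, so +751 days → 16 December 2019.
  Prosecution Delay Deduction: −388 days → 23 November 2018.
Terminal disclaimer: MR-608555 expires on the earlier of 13 May 2020 and 23 November 2018.

November 23, 2018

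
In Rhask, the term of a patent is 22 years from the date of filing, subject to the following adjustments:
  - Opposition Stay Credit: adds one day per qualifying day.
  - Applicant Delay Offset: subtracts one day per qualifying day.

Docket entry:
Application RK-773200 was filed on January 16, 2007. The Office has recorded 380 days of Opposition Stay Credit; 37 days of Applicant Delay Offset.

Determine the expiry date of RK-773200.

2029-12-25

Base term: filing date + 22 years → 16 January 2029.
Opposition Stay Credit: +380 days → 31 January 2030.
Applicant Delay Offset: −37 days → 25 December 2029.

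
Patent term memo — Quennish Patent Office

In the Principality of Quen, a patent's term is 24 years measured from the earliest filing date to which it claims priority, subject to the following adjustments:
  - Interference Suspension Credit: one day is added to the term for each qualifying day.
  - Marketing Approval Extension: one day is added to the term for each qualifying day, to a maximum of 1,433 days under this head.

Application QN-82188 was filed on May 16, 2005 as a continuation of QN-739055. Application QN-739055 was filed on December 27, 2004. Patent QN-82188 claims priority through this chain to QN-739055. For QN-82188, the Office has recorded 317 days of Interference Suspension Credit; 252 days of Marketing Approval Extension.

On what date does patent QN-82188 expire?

July 19, 2030

Earliest priority filing: 27 December 2004.
Base term: 27 December 2004 + 24 years → 27 December 2028.
Interference Suspension Credit: +317 days → 9 November 2029.
Marketing Approval Extension: 252 days (within the 1433-day cap) → +252 days → 19 July 2030.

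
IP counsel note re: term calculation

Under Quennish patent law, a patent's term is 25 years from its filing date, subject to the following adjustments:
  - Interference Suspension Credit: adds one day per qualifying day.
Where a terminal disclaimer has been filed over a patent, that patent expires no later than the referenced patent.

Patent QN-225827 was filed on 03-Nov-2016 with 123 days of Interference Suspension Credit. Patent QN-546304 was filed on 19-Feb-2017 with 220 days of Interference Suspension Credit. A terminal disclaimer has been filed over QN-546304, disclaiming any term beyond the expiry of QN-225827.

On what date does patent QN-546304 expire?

Natural term of QN-546304:
  Base: filing + 25 years → 19 February 2042.
  Interference Suspension Credit: +220 days → 27 September 2042.
Expiry of referenced patent QN-225827:
  Base: filing + 25 years → 3 November 2041.
  Interference Suspension Credit: +123 days → 6 March 2042.
Terminal disclaimer: QN-546304 expires on the earlier of 27 September 2042 and 6 March 2042.

2042-03-06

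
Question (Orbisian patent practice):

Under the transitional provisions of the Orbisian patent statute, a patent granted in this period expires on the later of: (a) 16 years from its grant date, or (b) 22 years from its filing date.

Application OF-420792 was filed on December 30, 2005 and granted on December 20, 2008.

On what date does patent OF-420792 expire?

2027-12-30

(a) grant + 16 years → 20 December 2024.
(b) filing + 22 years → 30 December 2027.
Later of the two: 30 December 2027.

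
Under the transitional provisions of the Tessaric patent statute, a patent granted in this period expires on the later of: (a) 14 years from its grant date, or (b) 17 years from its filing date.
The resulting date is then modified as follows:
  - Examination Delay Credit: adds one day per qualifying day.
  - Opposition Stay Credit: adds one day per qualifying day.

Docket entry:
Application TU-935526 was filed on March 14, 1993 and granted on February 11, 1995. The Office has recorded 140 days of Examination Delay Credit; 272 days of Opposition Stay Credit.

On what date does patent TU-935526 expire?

(a) grant + 14 years → 11 February 2009.
(b) filing + 17 years → 14 March 2010.
Later of the two: 14 March 2010.
Examination Delay Credit: +140 days → 1 August 2010.
Opposition Stay Credit: +272 days → 30 April 2011.

April 30, 2011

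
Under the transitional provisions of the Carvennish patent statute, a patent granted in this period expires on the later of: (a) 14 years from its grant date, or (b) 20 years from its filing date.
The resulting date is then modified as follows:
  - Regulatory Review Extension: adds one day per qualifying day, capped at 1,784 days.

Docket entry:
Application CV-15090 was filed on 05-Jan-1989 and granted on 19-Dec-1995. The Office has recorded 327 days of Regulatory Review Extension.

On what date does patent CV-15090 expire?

(a) grant + 14 years → 19 December 2009.
(b) filing + 20 years → 5 January 2009.
Later of the two: 19 December 2009.
Regulatory Review Extension: 327 days (within the 1784-day cap) → +327 days → 11 November 2010.

2010-11-11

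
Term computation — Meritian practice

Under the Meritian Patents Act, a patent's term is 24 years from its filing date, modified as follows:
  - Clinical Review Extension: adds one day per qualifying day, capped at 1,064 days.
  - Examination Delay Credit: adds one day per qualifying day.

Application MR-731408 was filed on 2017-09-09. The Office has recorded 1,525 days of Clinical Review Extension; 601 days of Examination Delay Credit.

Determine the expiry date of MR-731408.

Base term: filing date + 24 years → 9 September 2041.
Clinical Review Extension: 1525 days claimed exceeds the 1064-day cap, so +1064 days → 8 August 2044.
Examination Delay Credit: +601 days → 1 April 2046.

2046-04-01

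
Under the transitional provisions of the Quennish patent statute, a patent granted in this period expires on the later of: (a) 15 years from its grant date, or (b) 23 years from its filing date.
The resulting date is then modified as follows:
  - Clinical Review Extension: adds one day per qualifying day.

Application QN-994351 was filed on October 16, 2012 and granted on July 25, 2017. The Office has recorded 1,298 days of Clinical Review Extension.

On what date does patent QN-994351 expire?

(a) grant + 15 years → 25 July 2032.
(b) filing + 23 years → 16 October 2035.
Later of the two: 16 October 2035.
Clinical Review Extension: +1298 days → 6 May 2039.

2039-05-06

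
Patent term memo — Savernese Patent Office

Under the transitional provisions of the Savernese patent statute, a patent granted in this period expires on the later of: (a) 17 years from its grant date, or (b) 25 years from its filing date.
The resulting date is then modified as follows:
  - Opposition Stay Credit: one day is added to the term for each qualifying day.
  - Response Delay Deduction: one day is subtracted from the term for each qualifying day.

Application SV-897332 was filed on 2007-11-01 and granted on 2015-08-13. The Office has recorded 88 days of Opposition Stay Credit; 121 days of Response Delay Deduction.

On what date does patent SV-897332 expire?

(a) grant + 17 years → 13 August 2032.
(b) filing + 25 years → 1 November 2032.
Later of the two: 1 November 2032.
Opposition Stay Credit: +88 days → 28 January 2033.
Response Delay Deduction: −121 days → 29 September 2032.

2032-09-29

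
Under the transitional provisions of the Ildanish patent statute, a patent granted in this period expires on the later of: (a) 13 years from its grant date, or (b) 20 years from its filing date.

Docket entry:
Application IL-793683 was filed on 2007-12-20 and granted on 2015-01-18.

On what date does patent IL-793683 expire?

(a) grant + 13 years → 18 January 2028.
(b) filing + 20 years → 20 December 2027.
Later of the two: 18 January 2028.

January 18, 2028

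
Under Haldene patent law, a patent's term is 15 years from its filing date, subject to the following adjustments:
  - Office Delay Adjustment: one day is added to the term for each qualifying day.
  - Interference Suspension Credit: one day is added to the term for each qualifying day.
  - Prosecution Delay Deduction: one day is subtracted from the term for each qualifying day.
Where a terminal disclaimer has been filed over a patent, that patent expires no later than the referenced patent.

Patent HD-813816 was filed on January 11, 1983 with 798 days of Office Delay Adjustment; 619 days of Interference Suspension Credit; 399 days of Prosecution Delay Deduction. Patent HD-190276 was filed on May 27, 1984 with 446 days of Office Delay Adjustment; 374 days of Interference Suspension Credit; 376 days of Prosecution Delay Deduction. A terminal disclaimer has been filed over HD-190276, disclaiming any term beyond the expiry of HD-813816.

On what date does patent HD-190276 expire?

Natural term of HD-190276:
  Base: filing + 15 years → 27 May 1999.
  Office Delay Adjustment: +446 days → 15 August 2000.
  Interference Suspension Credit: +374 days → 24 August 2001.
  Prosecution Delay Deduction: −376 days → 13 August 2000.
Expiry of referenced patent HD-813816:
  Base: filing + 15 years → 11 January 1998.
  Office Delay Adjustment: +798 days → 19 March 2000.
  Interference Suspension Credit: +619 days → 28 November 2001.
  Prosecution Delay Deduction: −399 days → 25 October 2000.
Terminal disclaimer: HD-190276 expires on the earlier of 13 August 2000 and 25 October 2000.

2000-08-13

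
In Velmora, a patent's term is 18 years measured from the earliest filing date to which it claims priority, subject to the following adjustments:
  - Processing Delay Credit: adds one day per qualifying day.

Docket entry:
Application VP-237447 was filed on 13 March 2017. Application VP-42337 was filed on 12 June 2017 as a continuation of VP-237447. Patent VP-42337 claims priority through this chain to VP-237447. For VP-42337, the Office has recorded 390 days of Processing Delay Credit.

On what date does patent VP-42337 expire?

2036-04-06

Earliest priority filing: 13 March 2017.
Base term: 13 March 2017 + 18 years → 13 March 2035.
Processing Delay Credit: +390 days → 6 April 2036.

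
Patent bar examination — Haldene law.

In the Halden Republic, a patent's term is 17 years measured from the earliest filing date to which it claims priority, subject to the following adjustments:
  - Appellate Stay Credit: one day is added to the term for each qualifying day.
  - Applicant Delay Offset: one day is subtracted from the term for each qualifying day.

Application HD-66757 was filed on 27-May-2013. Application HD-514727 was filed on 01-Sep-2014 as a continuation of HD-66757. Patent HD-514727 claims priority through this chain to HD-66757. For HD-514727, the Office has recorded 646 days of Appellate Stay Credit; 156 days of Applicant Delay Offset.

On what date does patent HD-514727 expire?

September 29, 2031

Earliest priority filing: 27 May 2013.
Base term: 27 May 2013 + 17 years → 27 May 2030.
Appellate Stay Credit: +646 days → 3 March 2032.
Applicant Delay Offset: −156 days → 29 September 2031.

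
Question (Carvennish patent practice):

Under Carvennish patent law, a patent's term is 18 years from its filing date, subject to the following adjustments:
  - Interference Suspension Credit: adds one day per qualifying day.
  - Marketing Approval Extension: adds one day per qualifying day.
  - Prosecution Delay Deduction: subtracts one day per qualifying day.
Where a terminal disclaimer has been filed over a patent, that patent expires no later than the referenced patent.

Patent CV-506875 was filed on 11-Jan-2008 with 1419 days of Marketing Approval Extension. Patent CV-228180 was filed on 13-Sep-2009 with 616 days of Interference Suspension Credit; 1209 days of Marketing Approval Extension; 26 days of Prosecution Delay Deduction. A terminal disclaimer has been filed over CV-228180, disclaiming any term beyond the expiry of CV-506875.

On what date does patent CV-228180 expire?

2029-11-30

Natural term of CV-228180:
  Base: filing + 18 years → 13 September 2027.
  Interference Suspension Credit: +616 days → 21 May 2029.
  Marketing Approval Extension: +1209 days → 11 September 2032.
  Prosecution Delay Deduction: −26 days → 16 August 2032.
Expiry of referenced patent CV-506875:
  Base: filing + 18 years → 11 January 2026.
  Marketing Approval Extension: +1419 days → 30 November 2029.
Terminal disclaimer: CV-228180 expires on the earlier of 16 August 2032 and 30 November 2029.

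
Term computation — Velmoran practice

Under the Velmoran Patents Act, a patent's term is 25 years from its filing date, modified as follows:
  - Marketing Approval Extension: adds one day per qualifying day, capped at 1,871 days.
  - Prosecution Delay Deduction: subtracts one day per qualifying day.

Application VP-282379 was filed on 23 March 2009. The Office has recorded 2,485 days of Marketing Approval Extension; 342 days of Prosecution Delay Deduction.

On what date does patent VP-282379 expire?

May 30, 2038

Base term: filing date + 25 years → 23 March 2034.
Marketing Approval Extension: 2485 days claimed exceeds the 1871-day cap, so +1871 days → 7 May 2039.
Prosecution Delay Deduction: −342 days → 30 May 2038.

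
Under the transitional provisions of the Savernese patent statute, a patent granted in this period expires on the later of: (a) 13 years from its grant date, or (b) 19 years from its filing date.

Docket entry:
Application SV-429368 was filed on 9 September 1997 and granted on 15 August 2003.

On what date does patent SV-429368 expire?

(a) grant + 13 years → 15 August 2016.
(b) filing + 19 years → 9 September 2016.
Later of the two: 9 September 2016.

2016-09-09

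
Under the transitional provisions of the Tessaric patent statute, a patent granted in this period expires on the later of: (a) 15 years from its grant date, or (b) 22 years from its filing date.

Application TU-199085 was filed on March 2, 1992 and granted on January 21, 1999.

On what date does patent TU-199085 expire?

(a) grant + 15 years → 21 January 2014.
(b) filing + 22 years → 2 March 2014.
Later of the two: 2 March 2014.

March 2, 2014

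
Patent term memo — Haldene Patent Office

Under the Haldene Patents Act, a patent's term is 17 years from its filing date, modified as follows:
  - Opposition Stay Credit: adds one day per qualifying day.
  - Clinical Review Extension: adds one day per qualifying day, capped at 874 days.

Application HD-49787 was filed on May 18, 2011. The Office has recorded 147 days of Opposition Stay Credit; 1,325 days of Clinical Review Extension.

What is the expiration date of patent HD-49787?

Base term: filing date + 17 years → 18 May 2028.
Opposition Stay Credit: +147 days → 12 October 2028.
Clinical Review Extension: 1325 days claimed exceeds the 874-day cap, so +874 days → 5 March 2031.

2031-03-05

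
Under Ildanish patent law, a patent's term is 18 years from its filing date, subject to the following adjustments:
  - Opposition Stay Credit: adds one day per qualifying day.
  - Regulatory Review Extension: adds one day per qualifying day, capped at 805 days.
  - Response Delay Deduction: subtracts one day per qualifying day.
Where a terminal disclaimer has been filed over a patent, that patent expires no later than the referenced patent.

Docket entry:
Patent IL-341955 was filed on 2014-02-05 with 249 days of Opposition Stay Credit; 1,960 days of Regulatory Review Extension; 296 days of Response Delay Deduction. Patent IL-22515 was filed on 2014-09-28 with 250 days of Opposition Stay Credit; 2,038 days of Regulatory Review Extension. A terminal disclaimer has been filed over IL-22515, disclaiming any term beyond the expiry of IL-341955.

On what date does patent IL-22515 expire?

March 4, 2034

Natural term of IL-22515:
  Base: filing + 18 years → 28 September 2032.
  Opposition Stay Credit: +250 days → 5 June 2033.
  Regulatory Review Extension: 2038 days claimed exceeds the 805-day cap, so +805 days → 19 August 2035.
Expiry of referenced patent IL-341955:
  Base: filing + 18 years → 5 February 2032.
  Opposition Stay Credit: +249 days → 11 October 2032.
  Regulatory Review Extension: 1960 days claimed exceeds the 805-day cap, so +805 days → 25 December 2034.
  Response Delay Deduction: −296 days → 4 March 2034.
Terminal disclaimer: IL-22515 expires on the earlier of 19 August 2035 and 4 March 2034.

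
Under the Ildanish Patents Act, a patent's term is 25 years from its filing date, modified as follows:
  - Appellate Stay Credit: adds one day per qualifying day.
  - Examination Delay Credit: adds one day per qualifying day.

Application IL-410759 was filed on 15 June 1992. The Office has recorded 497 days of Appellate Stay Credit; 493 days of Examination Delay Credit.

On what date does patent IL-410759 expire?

Base term: filing date + 25 years → 15 June 2017.
Appellate Stay Credit: +497 days → 25 October 2018.
Examination Delay Credit: +493 days → 1 March 2020.

2020-03-01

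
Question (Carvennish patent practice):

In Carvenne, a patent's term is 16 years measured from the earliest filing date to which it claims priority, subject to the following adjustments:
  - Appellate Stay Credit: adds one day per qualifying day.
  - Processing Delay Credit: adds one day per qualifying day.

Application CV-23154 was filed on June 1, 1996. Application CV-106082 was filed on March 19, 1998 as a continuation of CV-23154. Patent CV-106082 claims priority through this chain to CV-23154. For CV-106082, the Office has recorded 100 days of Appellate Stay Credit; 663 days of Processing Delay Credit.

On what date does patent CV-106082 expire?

Earliest priority filing: 1 June 1996.
Base term: 1 June 1996 + 16 years → 1 June 2012.
Appellate Stay Credit: +100 days → 9 September 2012.
Processing Delay Credit: +663 days → 4 July 2014.

July 4, 2014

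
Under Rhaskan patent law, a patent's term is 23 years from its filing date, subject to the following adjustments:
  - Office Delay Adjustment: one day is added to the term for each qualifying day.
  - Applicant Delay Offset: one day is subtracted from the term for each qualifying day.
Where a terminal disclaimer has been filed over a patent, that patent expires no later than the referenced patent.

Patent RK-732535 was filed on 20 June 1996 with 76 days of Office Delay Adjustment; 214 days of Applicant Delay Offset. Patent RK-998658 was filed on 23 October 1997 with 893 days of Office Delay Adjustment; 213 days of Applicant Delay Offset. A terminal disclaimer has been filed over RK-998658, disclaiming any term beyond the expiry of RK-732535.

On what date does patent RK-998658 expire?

Natural term of RK-998658:
  Base: filing + 23 years → 23 October 2020.
  Office Delay Adjustment: +893 days → 4 April 2023.
  Applicant Delay Offset: −213 days → 3 September 2022.
Expiry of referenced patent RK-732535:
  Base: filing + 23 years → 20 June 2019.
  Office Delay Adjustment: +76 days → 4 September 2019.
  Applicant Delay Offset: −214 days → 2 February 2019.
Terminal disclaimer: RK-998658 expires on the earlier of 3 September 2022 and 2 February 2019.

2019-02-02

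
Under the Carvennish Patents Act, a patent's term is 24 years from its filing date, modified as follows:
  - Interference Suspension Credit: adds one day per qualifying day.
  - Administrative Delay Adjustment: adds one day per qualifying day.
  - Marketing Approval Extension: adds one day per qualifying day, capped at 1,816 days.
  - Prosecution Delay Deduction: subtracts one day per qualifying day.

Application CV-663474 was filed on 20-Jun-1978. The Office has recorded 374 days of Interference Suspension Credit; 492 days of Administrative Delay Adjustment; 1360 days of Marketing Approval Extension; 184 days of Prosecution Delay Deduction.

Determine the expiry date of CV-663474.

Base term: filing date + 24 years → 20 June 2002.
Interference Suspension Credit: +374 days → 29 June 2003.
Administrative Delay Adjustment: +492 days → 2 November 2004.
Marketing Approval Extension: 1360 days (within the 1816-day cap) → +1360 days → 24 July 2008.
Prosecution Delay Deduction: −184 days → 22 January 2008.

2008-01-22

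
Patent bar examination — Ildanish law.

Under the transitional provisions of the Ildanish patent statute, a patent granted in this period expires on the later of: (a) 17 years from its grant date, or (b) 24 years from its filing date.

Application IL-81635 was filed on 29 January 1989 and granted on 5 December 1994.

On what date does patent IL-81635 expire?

2013-01-29

(a) grant + 17 years → 5 December 2011.
(b) filing + 24 years → 29 January 2013.
Later of the two: 29 January 2013.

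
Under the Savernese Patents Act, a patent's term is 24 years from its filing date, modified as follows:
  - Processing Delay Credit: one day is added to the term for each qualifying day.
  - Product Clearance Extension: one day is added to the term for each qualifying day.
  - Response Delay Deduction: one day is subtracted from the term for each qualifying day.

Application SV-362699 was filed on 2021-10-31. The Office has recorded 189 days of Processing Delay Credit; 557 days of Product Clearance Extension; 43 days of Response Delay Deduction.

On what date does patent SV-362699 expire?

2047-10-04

Base term: filing date + 24 years → 31 October 2045.
Processing Delay Credit: +189 days → 8 May 2046.
Product Clearance Extension: +557 days → 16 November 2047.
Response Delay Deduction: −43 days → 4 October 2047.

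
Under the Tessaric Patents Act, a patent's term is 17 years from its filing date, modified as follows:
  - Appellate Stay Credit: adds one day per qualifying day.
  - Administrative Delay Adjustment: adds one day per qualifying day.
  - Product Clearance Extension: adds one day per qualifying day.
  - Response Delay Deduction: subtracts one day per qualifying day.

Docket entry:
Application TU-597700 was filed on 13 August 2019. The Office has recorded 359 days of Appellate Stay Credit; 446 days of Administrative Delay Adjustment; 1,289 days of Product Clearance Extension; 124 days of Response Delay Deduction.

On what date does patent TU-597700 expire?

Base term: filing date + 17 years → 13 August 2036.
Appellate Stay Credit: +359 days → 7 August 2037.
Administrative Delay Adjustment: +446 days → 27 October 2038.
Product Clearance Extension: +1289 days → 8 May 2042.
Response Delay Deduction: −124 days → 4 January 2042.

January 4, 2042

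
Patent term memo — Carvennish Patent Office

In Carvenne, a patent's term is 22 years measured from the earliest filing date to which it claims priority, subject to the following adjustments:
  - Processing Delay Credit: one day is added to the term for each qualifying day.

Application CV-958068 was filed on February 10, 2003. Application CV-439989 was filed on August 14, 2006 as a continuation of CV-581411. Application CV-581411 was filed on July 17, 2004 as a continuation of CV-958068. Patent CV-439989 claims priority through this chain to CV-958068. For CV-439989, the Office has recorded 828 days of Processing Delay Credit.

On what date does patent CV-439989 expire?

May 19, 2027

Earliest priority filing: 10 February 2003.
Base term: 10 February 2003 + 22 years → 10 February 2025.
Processing Delay Credit: +828 days → 19 May 2027.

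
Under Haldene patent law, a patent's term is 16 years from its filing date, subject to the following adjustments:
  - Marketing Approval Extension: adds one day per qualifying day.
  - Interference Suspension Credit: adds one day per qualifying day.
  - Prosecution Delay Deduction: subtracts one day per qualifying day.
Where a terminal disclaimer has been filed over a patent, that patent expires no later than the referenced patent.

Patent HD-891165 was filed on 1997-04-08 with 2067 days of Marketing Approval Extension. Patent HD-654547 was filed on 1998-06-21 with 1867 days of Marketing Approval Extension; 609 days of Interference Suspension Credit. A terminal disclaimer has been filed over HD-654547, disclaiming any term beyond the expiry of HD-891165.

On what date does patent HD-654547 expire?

Natural term of HD-654547:
  Base: filing + 16 years → 21 June 2014.
  Marketing Approval Extension: +1867 days → 1 August 2019.
  Interference Suspension Credit: +609 days → 1 April 2021.
Expiry of referenced patent HD-891165:
  Base: filing + 16 years → 8 April 2013.
  Marketing Approval Extension: +2067 days → 5 December 2018.
Terminal disclaimer: HD-654547 expires on the earlier of 1 April 2021 and 5 December 2018.

December 5, 2018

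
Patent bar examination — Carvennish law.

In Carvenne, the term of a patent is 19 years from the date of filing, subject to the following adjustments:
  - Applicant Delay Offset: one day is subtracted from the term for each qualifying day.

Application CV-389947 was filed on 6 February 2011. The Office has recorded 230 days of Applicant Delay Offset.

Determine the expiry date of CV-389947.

Base term: filing date + 19 years → 6 February 2030.
Applicant Delay Offset: −230 days → 21 June 2029.

2029-06-21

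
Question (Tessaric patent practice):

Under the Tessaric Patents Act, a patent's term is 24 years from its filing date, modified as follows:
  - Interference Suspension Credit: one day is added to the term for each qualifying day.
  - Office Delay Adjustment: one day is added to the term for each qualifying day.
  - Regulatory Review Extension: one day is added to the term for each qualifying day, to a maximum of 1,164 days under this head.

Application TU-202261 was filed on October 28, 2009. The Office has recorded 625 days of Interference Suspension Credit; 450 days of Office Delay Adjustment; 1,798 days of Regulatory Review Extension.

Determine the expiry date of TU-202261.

2039-12-15

Base term: filing date + 24 years → 28 October 2033.
Interference Suspension Credit: +625 days → 15 July 2035.
Office Delay Adjustment: +450 days → 7 October 2036.
Regulatory Review Extension: 1798 days claimed exceeds the 1164-day cap, so +1164 days → 15 December 2039.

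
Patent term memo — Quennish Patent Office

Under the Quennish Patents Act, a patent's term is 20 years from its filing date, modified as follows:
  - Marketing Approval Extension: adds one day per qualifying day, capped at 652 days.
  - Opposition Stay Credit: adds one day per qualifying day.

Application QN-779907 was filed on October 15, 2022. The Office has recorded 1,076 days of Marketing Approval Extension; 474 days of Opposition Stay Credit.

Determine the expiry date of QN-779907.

November 14, 2045

Base term: filing date + 20 years → 15 October 2042.
Marketing Approval Extension: 1076 days claimed exceeds the 652-day cap, so +652 days → 28 July 2044.
Opposition Stay Credit: +474 days → 14 November 2045.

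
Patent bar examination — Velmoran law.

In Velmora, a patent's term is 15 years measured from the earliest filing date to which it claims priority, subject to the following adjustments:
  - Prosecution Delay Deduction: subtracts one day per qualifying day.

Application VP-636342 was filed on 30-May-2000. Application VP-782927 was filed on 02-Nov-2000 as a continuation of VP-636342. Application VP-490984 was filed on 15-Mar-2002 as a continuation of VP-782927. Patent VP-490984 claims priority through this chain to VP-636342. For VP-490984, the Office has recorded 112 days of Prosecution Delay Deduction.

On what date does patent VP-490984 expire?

Earliest priority filing: 30 May 2000.
Base term: 30 May 2000 + 15 years → 30 May 2015.
Prosecution Delay Deduction: −112 days → 7 February 2015.

February 7, 2015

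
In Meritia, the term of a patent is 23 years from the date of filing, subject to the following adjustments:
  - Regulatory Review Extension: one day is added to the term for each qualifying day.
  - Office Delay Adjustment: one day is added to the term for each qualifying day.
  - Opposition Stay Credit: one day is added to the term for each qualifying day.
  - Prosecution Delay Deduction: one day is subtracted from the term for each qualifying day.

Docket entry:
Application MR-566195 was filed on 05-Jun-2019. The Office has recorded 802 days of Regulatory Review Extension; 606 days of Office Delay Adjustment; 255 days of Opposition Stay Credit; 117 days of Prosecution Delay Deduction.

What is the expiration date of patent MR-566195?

August 29, 2046

Base term: filing date + 23 years → 5 June 2042.
Regulatory Review Extension: +802 days → 15 August 2044.
Office Delay Adjustment: +606 days → 13 April 2046.
Opposition Stay Credit: +255 days → 24 December 2046.
Prosecution Delay Deduction: −117 days → 29 August 2046.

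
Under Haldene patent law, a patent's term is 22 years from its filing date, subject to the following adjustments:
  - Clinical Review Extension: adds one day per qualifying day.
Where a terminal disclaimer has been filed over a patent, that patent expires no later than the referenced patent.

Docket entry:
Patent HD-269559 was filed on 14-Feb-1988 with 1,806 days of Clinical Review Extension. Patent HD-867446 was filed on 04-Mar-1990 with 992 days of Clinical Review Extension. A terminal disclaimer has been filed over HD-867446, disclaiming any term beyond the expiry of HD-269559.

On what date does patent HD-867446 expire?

2014-11-21

Natural term of HD-867446:
  Base: filing + 22 years → 4 March 2012.
  Clinical Review Extension: +992 days → 21 November 2014.
Expiry of referenced patent HD-269559:
  Base: filing + 22 years → 14 February 2010.
  Clinical Review Extension: +1806 days → 25 January 2015.
Terminal disclaimer: HD-867446 expires on the earlier of 21 November 2014 and 25 January 2015.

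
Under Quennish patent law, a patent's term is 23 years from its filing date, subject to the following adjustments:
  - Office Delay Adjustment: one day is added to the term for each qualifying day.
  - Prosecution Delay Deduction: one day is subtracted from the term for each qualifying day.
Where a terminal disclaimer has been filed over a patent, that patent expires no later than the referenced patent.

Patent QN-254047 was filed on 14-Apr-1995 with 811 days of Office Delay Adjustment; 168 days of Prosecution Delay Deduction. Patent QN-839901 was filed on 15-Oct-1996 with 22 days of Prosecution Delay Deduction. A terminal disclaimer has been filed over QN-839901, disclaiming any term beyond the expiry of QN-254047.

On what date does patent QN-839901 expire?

2019-09-23

Natural term of QN-839901:
  Base: filing + 23 years → 15 October 2019.
  Prosecution Delay Deduction: −22 days → 23 September 2019.
Expiry of referenced patent QN-254047:
  Base: filing + 23 years → 14 April 2018.
  Office Delay Adjustment: +811 days → 3 July 2020.
  Prosecution Delay Deduction: −168 days → 17 January 2020.
Terminal disclaimer: QN-839901 expires on the earlier of 23 September 2019 and 17 January 2020.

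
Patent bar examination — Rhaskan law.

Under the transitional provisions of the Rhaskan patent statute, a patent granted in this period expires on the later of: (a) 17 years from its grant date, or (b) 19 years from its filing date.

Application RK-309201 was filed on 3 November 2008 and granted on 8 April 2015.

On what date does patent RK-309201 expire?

(a) grant + 17 years → 8 April 2032.
(b) filing + 19 years → 3 November 2027.
Later of the two: 8 April 2032.

April 8, 2032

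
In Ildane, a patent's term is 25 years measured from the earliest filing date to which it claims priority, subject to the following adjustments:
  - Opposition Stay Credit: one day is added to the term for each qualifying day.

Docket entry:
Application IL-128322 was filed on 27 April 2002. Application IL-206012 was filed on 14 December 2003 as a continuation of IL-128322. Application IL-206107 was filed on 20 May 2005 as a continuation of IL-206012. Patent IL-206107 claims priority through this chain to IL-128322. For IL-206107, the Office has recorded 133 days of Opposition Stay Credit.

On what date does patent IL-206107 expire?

Earliest priority filing: 27 April 2002.
Base term: 27 April 2002 + 25 years → 27 April 2027.
Opposition Stay Credit: +133 days → 7 September 2027.

2027-09-07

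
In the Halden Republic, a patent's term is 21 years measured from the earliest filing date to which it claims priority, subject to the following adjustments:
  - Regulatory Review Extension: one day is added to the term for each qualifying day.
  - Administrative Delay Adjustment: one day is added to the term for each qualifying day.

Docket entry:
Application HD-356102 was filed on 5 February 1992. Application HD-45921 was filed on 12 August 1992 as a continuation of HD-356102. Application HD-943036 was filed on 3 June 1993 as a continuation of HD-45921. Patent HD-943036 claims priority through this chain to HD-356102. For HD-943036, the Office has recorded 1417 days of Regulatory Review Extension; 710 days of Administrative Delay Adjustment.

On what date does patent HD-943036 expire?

2018-12-03

Earliest priority filing: 5 February 1992.
Base term: 5 February 1992 + 21 years → 5 February 2013.
Regulatory Review Extension: +1417 days → 23 December 2016.
Administrative Delay Adjustment: +710 days → 3 December 2018.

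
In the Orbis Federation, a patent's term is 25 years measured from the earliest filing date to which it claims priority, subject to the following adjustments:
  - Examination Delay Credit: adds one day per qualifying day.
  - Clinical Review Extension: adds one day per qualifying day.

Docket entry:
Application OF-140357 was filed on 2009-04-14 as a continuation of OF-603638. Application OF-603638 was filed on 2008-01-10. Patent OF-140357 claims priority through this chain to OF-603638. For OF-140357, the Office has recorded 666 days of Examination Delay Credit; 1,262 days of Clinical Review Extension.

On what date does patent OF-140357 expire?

Earliest priority filing: 10 January 2008.
Base term: 10 January 2008 + 25 years → 10 January 2033.
Examination Delay Credit: +666 days → 7 November 2034.
Clinical Review Extension: +1262 days → 22 April 2038.

April 22, 2038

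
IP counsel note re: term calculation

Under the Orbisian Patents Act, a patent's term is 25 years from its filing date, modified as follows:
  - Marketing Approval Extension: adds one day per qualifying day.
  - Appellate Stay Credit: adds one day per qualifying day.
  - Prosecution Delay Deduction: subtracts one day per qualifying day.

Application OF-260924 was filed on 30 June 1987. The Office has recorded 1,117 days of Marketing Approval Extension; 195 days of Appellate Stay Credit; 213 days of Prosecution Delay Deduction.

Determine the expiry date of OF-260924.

July 4, 2015

Base term: filing date + 25 years → 30 June 2012.
Marketing Approval Extension: +1117 days → 22 July 2015.
Appellate Stay Credit: +195 days → 2 February 2016.
Prosecution Delay Deduction: −213 days → 4 July 2015.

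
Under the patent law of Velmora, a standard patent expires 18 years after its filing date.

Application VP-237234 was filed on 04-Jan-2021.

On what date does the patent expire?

January 4, 2039

Filing date + 18 years → 4 January 2039.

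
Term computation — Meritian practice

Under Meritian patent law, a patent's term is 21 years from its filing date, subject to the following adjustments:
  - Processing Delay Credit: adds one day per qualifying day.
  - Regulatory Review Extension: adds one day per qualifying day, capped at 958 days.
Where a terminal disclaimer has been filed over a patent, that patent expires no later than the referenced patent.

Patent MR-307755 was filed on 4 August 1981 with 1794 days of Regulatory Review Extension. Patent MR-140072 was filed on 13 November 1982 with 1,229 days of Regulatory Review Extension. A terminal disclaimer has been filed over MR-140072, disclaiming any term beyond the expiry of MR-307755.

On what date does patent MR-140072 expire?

2005-03-19

Natural term of MR-140072:
  Base: filing + 21 years → 13 November 2003.
  Regulatory Review Extension: 1229 days claimed exceeds the 958-day cap, so +958 days → 28 June 2006.
Expiry of referenced patent MR-307755:
  Base: filing + 21 years → 4 August 2002.
  Regulatory Review Extension: 1794 days claimed exceeds the 958-day cap, so +958 days → 19 March 2005.
Terminal disclaimer: MR-140072 expires on the earlier of 28 June 2006 and 19 March 2005.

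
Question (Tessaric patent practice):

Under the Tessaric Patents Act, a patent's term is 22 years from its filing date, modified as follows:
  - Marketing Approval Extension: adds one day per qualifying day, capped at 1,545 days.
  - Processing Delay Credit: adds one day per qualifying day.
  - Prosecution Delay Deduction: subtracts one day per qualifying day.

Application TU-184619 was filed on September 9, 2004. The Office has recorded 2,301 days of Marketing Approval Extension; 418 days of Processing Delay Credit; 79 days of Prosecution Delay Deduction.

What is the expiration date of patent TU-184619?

Base term: filing date + 22 years → 9 September 2026.
Marketing Approval Extension: 2301 days claimed exceeds the 1545-day cap, so +1545 days → 2 December 2030.
Processing Delay Credit: +418 days → 24 January 2032.
Prosecution Delay Deduction: −79 days → 6 November 2031.

November 6, 2031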